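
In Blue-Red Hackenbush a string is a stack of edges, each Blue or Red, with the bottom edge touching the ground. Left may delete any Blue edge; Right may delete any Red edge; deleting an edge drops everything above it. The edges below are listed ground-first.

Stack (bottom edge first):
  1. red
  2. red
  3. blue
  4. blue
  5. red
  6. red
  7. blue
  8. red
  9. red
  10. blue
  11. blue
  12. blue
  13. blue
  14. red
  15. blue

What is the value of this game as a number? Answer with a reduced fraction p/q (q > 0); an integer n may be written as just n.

-11653/8192

g(r) = { (no moves) | 0 } — -1
g(rr) = { (no moves) | -1, 0 } — -2
g(rrb) = { -2 | -1, 0 } — -3/2
g(rrbb) = { -2, -3/2 | -1, 0 } — -5/4
g(rrbbr) = { -2, -3/2 | -5/4, -1, 0 } — -11/8
g(rrbbrr) = { -2, -3/2 | -11/8, -5/4, -1, 0 } — -23/16
g(rrbbrrb) = { -2, -3/2, -23/16 | -11/8, -5/4, -1, 0 } — -45/32
g(rrbbrrbr) = { -2, -3/2, -23/16 | -45/32, -11/8, -5/4, -1, 0 } — -91/64
g(rrbbrrbrr) = { -2, -3/2, -23/16 | -91/64, -45/32, -11/8, -5/4, -1, 0 } — -183/128
g(rrbbrrbrrb) = { -2, -3/2, -23/16, -183/128 | -91/64, -45/32, -11/8, -5/4, -1, 0 } — -365/256
g(rrbbrrbrrbb) = { -2, -3/2, -23/16, -183/128, -365/256 | -91/64, -45/32, -11/8, -5/4, -1, 0 } — -729/512
g(rrbbrrbrrbbb) = { -2, -3/2, -23/16, -183/128, -365/256, -729/512 | -91/64, -45/32, -11/8, -5/4, -1, 0 } — -1457/1024
g(rrbbrrbrrbbbb) = { -2, -3/2, -23/16, -183/128, -365/256, -729/512, -1457/1024 | -91/64, -45/32, -11/8, -5/4, -1, 0 } — -2913/2048
g(rrbbrrbrrbbbbr) = { -2, -3/2, -23/16, -183/128, -365/256, -729/512, -1457/1024 | -2913/2048, -91/64, -45/32, -11/8, -5/4, -1, 0 } — -5827/4096
g(rrbbrrbrrbbbbrb) = { -2, -3/2, -23/16, -183/128, -365/256, -729/512, -1457/1024, -5827/4096 | -2913/2048, -91/64, -45/32, -11/8, -5/4, -1, 0 } — -11653/8192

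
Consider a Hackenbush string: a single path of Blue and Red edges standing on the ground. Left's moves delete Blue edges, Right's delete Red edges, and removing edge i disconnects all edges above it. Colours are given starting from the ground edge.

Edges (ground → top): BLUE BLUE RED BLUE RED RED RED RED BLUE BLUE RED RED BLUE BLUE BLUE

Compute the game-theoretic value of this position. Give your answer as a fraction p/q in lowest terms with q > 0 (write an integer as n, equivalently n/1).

Prefix values for BLUE BLUE RED BLUE RED RED RED RED BLUE BLUE RED RED BLUE BLUE BLUE via {L|R} + simplicity:
g(B) = { 0 | (no moves) } so 1
g(BB) = { 0 1 | (no moves) } so 2
g(BBR) = { 0 1 | 2 } so 3/2
g(BBRB) = { 0 1 3/2 | 2 } so 7/4
g(BBRBR) = { 0 1 3/2 | 7/4 2 } so 13/8
g(BBRBRR) = { 0 1 3/2 | 13/8 7/4 2 } so 25/16
g(BBRBRRR) = { 0 1 3/2 | 25/16 13/8 7/4 2 } so 49/32
g(BBRBRRRR) = { 0 1 3/2 | 49/32 25/16 13/8 7/4 2 } so 97/64
g(BBRBRRRRB) = { 0 1 3/2 97/64 | 49/32 25/16 13/8 7/4 2 } so 195/128
g(BBRBRRRRBB) = { 0 1 3/2 97/64 195/128 | 49/32 25/16 13/8 7/4 2 } so 391/256
g(BBRBRRRRBBR) = { 0 1 3/2 97/64 195/128 | 391/256 49/32 25/16 13/8 7/4 2 } so 781/512
g(BBRBRRRRBBRR) = { 0 1 3/2 97/64 195/128 | 781/512 391/256 49/32 25/16 13/8 7/4 2 } so 1561/1024
g(BBRBRRRRBBRRB) = { 0 1 3/2 97/64 195/128 1561/1024 | 781/512 391/256 49/32 25/16 13/8 7/4 2 } so 3123/2048
g(BBRBRRRRBBRRBB) = { 0 1 3/2 97/64 195/128 1561/1024 3123/2048 | 781/512 391/256 49/32 25/16 13/8 7/4 2 } so 6247/4096
g(BBRBRRRRBBRRBBB) = { 0 1 3/2 97/64 195/128 1561/1024 3123/2048 6247/4096 | 781/512 391/256 49/32 25/16 13/8 7/4 2 } so 12495/8192

12495/8192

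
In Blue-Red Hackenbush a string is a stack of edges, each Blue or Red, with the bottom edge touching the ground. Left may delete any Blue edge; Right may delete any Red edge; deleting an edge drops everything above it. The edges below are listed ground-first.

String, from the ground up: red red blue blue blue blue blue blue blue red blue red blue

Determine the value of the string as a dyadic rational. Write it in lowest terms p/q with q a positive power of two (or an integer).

r: Left { · }, Right { 0 } — simplest -1
rr: Left { · }, Right { -1; 0 } — simplest -2
rrb: Left { -2 }, Right { -1; 0 } — simplest -3/2
rrbb: Left { -2; -3/2 }, Right { -1; 0 } — simplest -5/4
rrbbb: Left { -2; -3/2; -5/4 }, Right { -1; 0 } — simplest -9/8
rrbbbb: Left { -2; -3/2; -5/4; -9/8 }, Right { -1; 0 } — simplest -17/16
rrbbbbb: Left { -2; -3/2; -5/4; -9/8; -17/16 }, Right { -1; 0 } — simplest -33/32
rrbbbbbb: Left { -2; -3/2; -5/4; -9/8; -17/16; -33/32 }, Right { -1; 0 } — simplest -65/64
rrbbbbbbb: Left { -2; -3/2; -5/4; -9/8; -17/16; -33/32; -65/64 }, Right { -1; 0 } — simplest -129/128
rrbbbbbbbr: Left { -2; -3/2; -5/4; -9/8; -17/16; -33/32; -65/64 }, Right { -129/128; -1; 0 } — simplest -259/256
rrbbbbbbbrb: Left { -2; -3/2; -5/4; -9/8; -17/16; -33/32; -65/64; -259/256 }, Right { -129/128; -1; 0 } — simplest -517/512
rrbbbbbbbrbr: Left { -2; -3/2; -5/4; -9/8; -17/16; -33/32; -65/64; -259/256 }, Right { -517/512; -129/128; -1; 0 } — simplest -1035/1024
rrbbbbbbbrbrb: Left { -2; -3/2; -5/4; -9/8; -17/16; -33/32; -65/64; -259/256; -1035/1024 }, Right { -517/512; -129/128; -1; 0 } — simplest -2069/2048

-2069/2048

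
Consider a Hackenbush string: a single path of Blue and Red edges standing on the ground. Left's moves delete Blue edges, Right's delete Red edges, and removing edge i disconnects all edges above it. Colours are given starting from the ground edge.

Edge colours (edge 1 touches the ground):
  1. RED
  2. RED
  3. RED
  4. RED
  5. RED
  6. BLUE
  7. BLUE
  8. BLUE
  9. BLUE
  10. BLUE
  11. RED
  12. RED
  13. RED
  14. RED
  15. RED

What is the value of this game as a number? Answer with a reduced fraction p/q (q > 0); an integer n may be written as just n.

-4159/1024

Prefix values for RED RED RED RED RED BLUE BLUE BLUE BLUE BLUE RED RED RED RED RED via {L|R} + simplicity:
1 of 15 · R · max L −∞ · min R 0 ⇒ -1
2 of 15 · RR · max L −∞ · min R -1 ⇒ -2
3 of 15 · RRR · max L −∞ · min R -2 ⇒ -3
4 of 15 · RRRR · max L −∞ · min R -3 ⇒ -4
5 of 15 · RRRRR · max L −∞ · min R -4 ⇒ -5
6 of 15 · RRRRRB · max L -5 · min R -4 ⇒ -9/2
7 of 15 · RRRRRBB · max L -9/2 · min R -4 ⇒ -17/4
8 of 15 · RRRRRBBB · max L -17/4 · min R -4 ⇒ -33/8
9 of 15 · RRRRRBBBB · max L -33/8 · min R -4 ⇒ -65/16
10 of 15 · RRRRRBBBBB · max L -65/16 · min R -4 ⇒ -129/32
11 of 15 · RRRRRBBBBBR · max L -65/16 · min R -129/32 ⇒ -259/64
12 of 15 · RRRRRBBBBBRR · max L -65/16 · min R -259/64 ⇒ -519/128
13 of 15 · RRRRRBBBBBRRR · max L -65/16 · min R -519/128 ⇒ -1039/256
14 of 15 · RRRRRBBBBBRRRR · max L -65/16 · min R -1039/256 ⇒ -2079/512
15 of 15 · RRRRRBBBBBRRRRR · max L -65/16 · min R -2079/512 ⇒ -4159/1024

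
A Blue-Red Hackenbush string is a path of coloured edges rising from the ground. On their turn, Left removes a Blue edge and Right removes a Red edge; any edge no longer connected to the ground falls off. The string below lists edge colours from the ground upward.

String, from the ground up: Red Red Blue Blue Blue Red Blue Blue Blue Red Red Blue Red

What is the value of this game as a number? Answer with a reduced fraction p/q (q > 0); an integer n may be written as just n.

-2331/2048

Build value(s[:k]) for k = 1..13, string s = Red Red Blue Blue Blue Red Blue Blue Blue Red Red Blue Red.
edge 1 of 13 (Red): { · | 0 } = -1
edge 2 of 13 (Red): { · | -1,0 } = -2
edge 3 of 13 (Blue): { -2 | -1,0 } = -3/2
edge 4 of 13 (Blue): { -2,-3/2 | -1,0 } = -5/4
edge 5 of 13 (Blue): { -2,-3/2,-5/4 | -1,0 } = -9/8
edge 6 of 13 (Red): { -2,-3/2,-5/4 | -9/8,-1,0 } = -19/16
edge 7 of 13 (Blue): { -2,-3/2,-5/4,-19/16 | -9/8,-1,0 } = -37/32
edge 8 of 13 (Blue): { -2,-3/2,-5/4,-19/16,-37/32 | -9/8,-1,0 } = -73/64
edge 9 of 13 (Blue): { -2,-3/2,-5/4,-19/16,-37/32,-73/64 | -9/8,-1,0 } = -145/128
edge 10 of 13 (Red): { -2,-3/2,-5/4,-19/16,-37/32,-73/64 | -145/128,-9/8,-1,0 } = -291/256
edge 11 of 13 (Red): { -2,-3/2,-5/4,-19/16,-37/32,-73/64 | -291/256,-145/128,-9/8,-1,0 } = -583/512
edge 12 of 13 (Blue): { -2,-3/2,-5/4,-19/16,-37/32,-73/64,-583/512 | -291/256,-145/128,-9/8,-1,0 } = -1165/1024
edge 13 of 13 (Red): { -2,-3/2,-5/4,-19/16,-37/32,-73/64,-583/512 | -1165/1024,-291/256,-145/128,-9/8,-1,0 } = -2331/2048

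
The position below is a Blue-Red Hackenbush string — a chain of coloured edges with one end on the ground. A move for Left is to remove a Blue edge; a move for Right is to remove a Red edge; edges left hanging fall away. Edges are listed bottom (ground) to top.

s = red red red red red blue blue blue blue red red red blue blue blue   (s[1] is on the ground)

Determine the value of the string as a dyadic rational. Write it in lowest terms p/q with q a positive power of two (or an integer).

-4209/1024

Build value(s[:k]) for k = 1..15, string s = red red red red red blue blue blue blue red red red blue blue blue.
r: Left {  }, Right { 0 } gives simplest -1
rr: Left {  }, Right { -1,0 } gives simplest -2
rrr: Left {  }, Right { -2,-1,0 } gives simplest -3
rrrr: Left {  }, Right { -3,-2,-1,0 } gives simplest -4
rrrrr: Left {  }, Right { -4,-3,-2,-1,0 } gives simplest -5
rrrrrb: Left { -5 }, Right { -4,-3,-2,-1,0 } gives simplest -9/2
rrrrrbb: Left { -5,-9/2 }, Right { -4,-3,-2,-1,0 } gives simplest -17/4
rrrrrbbb: Left { -5,-9/2,-17/4 }, Right { -4,-3,-2,-1,0 } gives simplest -33/8
rrrrrbbbb: Left { -5,-9/2,-17/4,-33/8 }, Right { -4,-3,-2,-1,0 } gives simplest -65/16
rrrrrbbbbr: Left { -5,-9/2,-17/4,-33/8 }, Right { -65/16,-4,-3,-2,-1,0 } gives simplest -131/32
rrrrrbbbbrr: Left { -5,-9/2,-17/4,-33/8 }, Right { -131/32,-65/16,-4,-3,-2,-1,0 } gives simplest -263/64
rrrrrbbbbrrr: Left { -5,-9/2,-17/4,-33/8 }, Right { -263/64,-131/32,-65/16,-4,-3,-2,-1,0 } gives simplest -527/128
rrrrrbbbbrrrb: Left { -5,-9/2,-17/4,-33/8,-527/128 }, Right { -263/64,-131/32,-65/16,-4,-3,-2,-1,0 } gives simplest -1053/256
rrrrrbbbbrrrbb: Left { -5,-9/2,-17/4,-33/8,-527/128,-1053/256 }, Right { -263/64,-131/32,-65/16,-4,-3,-2,-1,0 } gives simplest -2105/512
rrrrrbbbbrrrbbb: Left { -5,-9/2,-17/4,-33/8,-527/128,-1053/256,-2105/512 }, Right { -263/64,-131/32,-65/16,-4,-3,-2,-1,0 } gives simplest -4209/1024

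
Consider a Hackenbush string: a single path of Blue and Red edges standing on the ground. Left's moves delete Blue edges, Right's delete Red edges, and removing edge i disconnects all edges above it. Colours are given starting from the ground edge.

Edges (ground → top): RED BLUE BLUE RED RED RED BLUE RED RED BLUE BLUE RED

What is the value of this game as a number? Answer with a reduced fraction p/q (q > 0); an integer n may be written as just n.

-947/2048

G_1 [R]  L=[none]  R=[0]  — -1
G_2 [RB]  L=[-1]  R=[0]  — -1/2
G_3 [RBB]  L=[-1 -1/2]  R=[0]  — -1/4
G_4 [RBBR]  L=[-1 -1/2]  R=[-1/4 0]  — -3/8
G_5 [RBBRR]  L=[-1 -1/2]  R=[-3/8 -1/4 0]  — -7/16
G_6 [RBBRRR]  L=[-1 -1/2]  R=[-7/16 -3/8 -1/4 0]  — -15/32
G_7 [RBBRRRB]  L=[-1 -1/2 -15/32]  R=[-7/16 -3/8 -1/4 0]  — -29/64
G_8 [RBBRRRBR]  L=[-1 -1/2 -15/32]  R=[-29/64 -7/16 -3/8 -1/4 0]  — -59/128
G_9 [RBBRRRBRR]  L=[-1 -1/2 -15/32]  R=[-59/128 -29/64 -7/16 -3/8 -1/4 0]  — -119/256
G_10 [RBBRRRBRRB]  L=[-1 -1/2 -15/32 -119/256]  R=[-59/128 -29/64 -7/16 -3/8 -1/4 0]  — -237/512
G_11 [RBBRRRBRRBB]  L=[-1 -1/2 -15/32 -119/256 -237/512]  R=[-59/128 -29/64 -7/16 -3/8 -1/4 0]  — -473/1024
G_12 [RBBRRRBRRBBR]  L=[-1 -1/2 -15/32 -119/256 -237/512]  R=[-473/1024 -59/128 -29/64 -7/16 -3/8 -1/4 0]  — -947/2048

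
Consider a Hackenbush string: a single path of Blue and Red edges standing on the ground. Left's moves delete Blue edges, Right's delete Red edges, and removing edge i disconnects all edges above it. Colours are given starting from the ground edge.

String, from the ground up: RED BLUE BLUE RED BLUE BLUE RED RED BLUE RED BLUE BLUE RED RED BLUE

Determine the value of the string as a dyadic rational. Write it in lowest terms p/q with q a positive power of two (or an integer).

-4941/16384

R: Left { none }, Right { 0 } = simplest -1
RB: Left { -1 }, Right { 0 } = simplest -1/2
RBB: Left { -1 -1/2 }, Right { 0 } = simplest -1/4
RBBR: Left { -1 -1/2 }, Right { -1/4 0 } = simplest -3/8
RBBRB: Left { -1 -1/2 -3/8 }, Right { -1/4 0 } = simplest -5/16
RBBRBB: Left { -1 -1/2 -3/8 -5/16 }, Right { -1/4 0 } = simplest -9/32
RBBRBBR: Left { -1 -1/2 -3/8 -5/16 }, Right { -9/32 -1/4 0 } = simplest -19/64
RBBRBBRR: Left { -1 -1/2 -3/8 -5/16 }, Right { -19/64 -9/32 -1/4 0 } = simplest -39/128
RBBRBBRRB: Left { -1 -1/2 -3/8 -5/16 -39/128 }, Right { -19/64 -9/32 -1/4 0 } = simplest -77/256
RBBRBBRRBR: Left { -1 -1/2 -3/8 -5/16 -39/128 }, Right { -77/256 -19/64 -9/32 -1/4 0 } = simplest -155/512
RBBRBBRRBRB: Left { -1 -1/2 -3/8 -5/16 -39/128 -155/512 }, Right { -77/256 -19/64 -9/32 -1/4 0 } = simplest -309/1024
RBBRBBRRBRBB: Left { -1 -1/2 -3/8 -5/16 -39/128 -155/512 -309/1024 }, Right { -77/256 -19/64 -9/32 -1/4 0 } = simplest -617/2048
RBBRBBRRBRBBR: Left { -1 -1/2 -3/8 -5/16 -39/128 -155/512 -309/1024 }, Right { -617/2048 -77/256 -19/64 -9/32 -1/4 0 } = simplest -1235/4096
RBBRBBRRBRBBRR: Left { -1 -1/2 -3/8 -5/16 -39/128 -155/512 -309/1024 }, Right { -1235/4096 -617/2048 -77/256 -19/64 -9/32 -1/4 0 } = simplest -2471/8192
RBBRBBRRBRBBRRB: Left { -1 -1/2 -3/8 -5/16 -39/128 -155/512 -309/1024 -2471/8192 }, Right { -1235/4096 -617/2048 -77/256 -19/64 -9/32 -1/4 0 } = simplest -4941/16384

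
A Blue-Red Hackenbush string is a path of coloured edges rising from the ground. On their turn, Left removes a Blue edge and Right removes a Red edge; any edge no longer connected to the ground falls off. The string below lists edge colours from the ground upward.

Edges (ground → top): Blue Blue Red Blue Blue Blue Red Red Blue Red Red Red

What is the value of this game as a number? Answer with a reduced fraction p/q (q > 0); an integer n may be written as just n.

1937/1024

step 1: add Blue to get B; options L={ 0 } R={ none } gives 1
step 2: add Blue to get BB; options L={ 0 1 } R={ none } gives 2
step 3: add Red to get BBR; options L={ 0 1 } R={ 2 } gives 3/2
step 4: add Blue to get BBRB; options L={ 0 1 3/2 } R={ 2 } gives 7/4
step 5: add Blue to get BBRBB; options L={ 0 1 3/2 7/4 } R={ 2 } gives 15/8
step 6: add Blue to get BBRBBB; options L={ 0 1 3/2 7/4 15/8 } R={ 2 } gives 31/16
step 7: add Red to get BBRBBBR; options L={ 0 1 3/2 7/4 15/8 } R={ 31/16 2 } gives 61/32
step 8: add Red to get BBRBBBRR; options L={ 0 1 3/2 7/4 15/8 } R={ 61/32 31/16 2 } gives 121/64
step 9: add Blue to get BBRBBBRRB; options L={ 0 1 3/2 7/4 15/8 121/64 } R={ 61/32 31/16 2 } gives 243/128
step 10: add Red to get BBRBBBRRBR; options L={ 0 1 3/2 7/4 15/8 121/64 } R={ 243/128 61/32 31/16 2 } gives 485/256
step 11: add Red to get BBRBBBRRBRR; options L={ 0 1 3/2 7/4 15/8 121/64 } R={ 485/256 243/128 61/32 31/16 2 } gives 969/512
step 12: add Red to get BBRBBBRRBRRR; options L={ 0 1 3/2 7/4 15/8 121/64 } R={ 969/512 485/256 243/128 61/32 31/16 2 } gives 1937/1024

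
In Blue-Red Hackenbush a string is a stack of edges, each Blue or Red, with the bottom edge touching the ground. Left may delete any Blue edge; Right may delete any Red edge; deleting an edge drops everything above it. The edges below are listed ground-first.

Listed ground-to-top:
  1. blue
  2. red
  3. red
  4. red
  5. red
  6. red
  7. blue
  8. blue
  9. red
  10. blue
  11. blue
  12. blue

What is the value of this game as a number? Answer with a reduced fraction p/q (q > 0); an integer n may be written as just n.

val(b) = { 0 | ∅ } => 1
val(br) = { 0 | 1 } => 1/2
val(brr) = { 0 | 1/2; 1 } => 1/4
val(brrr) = { 0 | 1/4; 1/2; 1 } => 1/8
val(brrrr) = { 0 | 1/8; 1/4; 1/2; 1 } => 1/16
val(brrrrr) = { 0 | 1/16; 1/8; 1/4; 1/2; 1 } => 1/32
val(brrrrrb) = { 0; 1/32 | 1/16; 1/8; 1/4; 1/2; 1 } => 3/64
val(brrrrrbb) = { 0; 1/32; 3/64 | 1/16; 1/8; 1/4; 1/2; 1 } => 7/128
val(brrrrrbbr) = { 0; 1/32; 3/64 | 7/128; 1/16; 1/8; 1/4; 1/2; 1 } => 13/256
val(brrrrrbbrb) = { 0; 1/32; 3/64; 13/256 | 7/128; 1/16; 1/8; 1/4; 1/2; 1 } => 27/512
val(brrrrrbbrbb) = { 0; 1/32; 3/64; 13/256; 27/512 | 7/128; 1/16; 1/8; 1/4; 1/2; 1 } => 55/1024
val(brrrrrbbrbbb) = { 0; 1/32; 3/64; 13/256; 27/512; 55/1024 | 7/128; 1/16; 1/8; 1/4; 1/2; 1 } => 111/2048

111/2048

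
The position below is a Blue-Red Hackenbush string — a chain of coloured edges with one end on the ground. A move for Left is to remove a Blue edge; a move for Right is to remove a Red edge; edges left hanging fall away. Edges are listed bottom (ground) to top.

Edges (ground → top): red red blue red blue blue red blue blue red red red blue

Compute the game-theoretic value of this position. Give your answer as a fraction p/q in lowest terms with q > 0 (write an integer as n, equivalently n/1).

edge 1 of 13 (red): { — | 0 } — -1
edge 2 of 13 (red): { — | -1,0 } — -2
edge 3 of 13 (blue): { -2 | -1,0 } — -3/2
edge 4 of 13 (red): { -2 | -3/2,-1,0 } — -7/4
edge 5 of 13 (blue): { -2,-7/4 | -3/2,-1,0 } — -13/8
edge 6 of 13 (blue): { -2,-7/4,-13/8 | -3/2,-1,0 } — -25/16
edge 7 of 13 (red): { -2,-7/4,-13/8 | -25/16,-3/2,-1,0 } — -51/32
edge 8 of 13 (blue): { -2,-7/4,-13/8,-51/32 | -25/16,-3/2,-1,0 } — -101/64
edge 9 of 13 (blue): { -2,-7/4,-13/8,-51/32,-101/64 | -25/16,-3/2,-1,0 } — -201/128
edge 10 of 13 (red): { -2,-7/4,-13/8,-51/32,-101/64 | -201/128,-25/16,-3/2,-1,0 } — -403/256
edge 11 of 13 (red): { -2,-7/4,-13/8,-51/32,-101/64 | -403/256,-201/128,-25/16,-3/2,-1,0 } — -807/512
edge 12 of 13 (red): { -2,-7/4,-13/8,-51/32,-101/64 | -807/512,-403/256,-201/128,-25/16,-3/2,-1,0 } — -1615/1024
edge 13 of 13 (blue): { -2,-7/4,-13/8,-51/32,-101/64,-1615/1024 | -807/512,-403/256,-201/128,-25/16,-3/2,-1,0 } — -3229/2048

-3229/2048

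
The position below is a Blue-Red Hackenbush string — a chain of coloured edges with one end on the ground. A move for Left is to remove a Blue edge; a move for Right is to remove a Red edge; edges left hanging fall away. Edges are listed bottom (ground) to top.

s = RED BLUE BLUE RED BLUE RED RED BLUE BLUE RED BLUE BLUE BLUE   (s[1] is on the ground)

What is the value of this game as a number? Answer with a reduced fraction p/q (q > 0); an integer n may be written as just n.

-1425/4096

R: Left { — }, Right { 0 } = simplest -1
RB: Left { -1 }, Right { 0 } = simplest -1/2
RBB: Left { -1; -1/2 }, Right { 0 } = simplest -1/4
RBBR: Left { -1; -1/2 }, Right { -1/4; 0 } = simplest -3/8
RBBRB: Left { -1; -1/2; -3/8 }, Right { -1/4; 0 } = simplest -5/16
RBBRBR: Left { -1; -1/2; -3/8 }, Right { -5/16; -1/4; 0 } = simplest -11/32
RBBRBRR: Left { -1; -1/2; -3/8 }, Right { -11/32; -5/16; -1/4; 0 } = simplest -23/64
RBBRBRRB: Left { -1; -1/2; -3/8; -23/64 }, Right { -11/32; -5/16; -1/4; 0 } = simplest -45/128
RBBRBRRBB: Left { -1; -1/2; -3/8; -23/64; -45/128 }, Right { -11/32; -5/16; -1/4; 0 } = simplest -89/256
RBBRBRRBBR: Left { -1; -1/2; -3/8; -23/64; -45/128 }, Right { -89/256; -11/32; -5/16; -1/4; 0 } = simplest -179/512
RBBRBRRBBRB: Left { -1; -1/2; -3/8; -23/64; -45/128; -179/512 }, Right { -89/256; -11/32; -5/16; -1/4; 0 } = simplest -357/1024
RBBRBRRBBRBB: Left { -1; -1/2; -3/8; -23/64; -45/128; -179/512; -357/1024 }, Right { -89/256; -11/32; -5/16; -1/4; 0 } = simplest -713/2048
RBBRBRRBBRBBB: Left { -1; -1/2; -3/8; -23/64; -45/128; -179/512; -357/1024; -713/2048 }, Right { -89/256; -11/32; -5/16; -1/4; 0 } = simplest -1425/4096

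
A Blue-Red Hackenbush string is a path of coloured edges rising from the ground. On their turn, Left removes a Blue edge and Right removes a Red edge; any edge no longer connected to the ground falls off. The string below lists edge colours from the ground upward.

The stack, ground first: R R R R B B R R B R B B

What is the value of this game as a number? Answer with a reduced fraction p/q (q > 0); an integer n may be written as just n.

Prefix values for R R R R B B R R B R B B via {L|R} + simplicity:
v_1 [R]  L=[(no moves)]  R=[0]  → -1
v_2 [RR]  L=[(no moves)]  R=[-1, 0]  → -2
v_3 [RRR]  L=[(no moves)]  R=[-2, -1, 0]  → -3
v_4 [RRRR]  L=[(no moves)]  R=[-3, -2, -1, 0]  → -4
v_5 [RRRRB]  L=[-4]  R=[-3, -2, -1, 0]  → -7/2
v_6 [RRRRBB]  L=[-4, -7/2]  R=[-3, -2, -1, 0]  → -13/4
v_7 [RRRRBBR]  L=[-4, -7/2]  R=[-13/4, -3, -2, -1, 0]  → -27/8
v_8 [RRRRBBRR]  L=[-4, -7/2]  R=[-27/8, -13/4, -3, -2, -1, 0]  → -55/16
v_9 [RRRRBBRRB]  L=[-4, -7/2, -55/16]  R=[-27/8, -13/4, -3, -2, -1, 0]  → -109/32
v_10 [RRRRBBRRBR]  L=[-4, -7/2, -55/16]  R=[-109/32, -27/8, -13/4, -3, -2, -1, 0]  → -219/64
v_11 [RRRRBBRRBRB]  L=[-4, -7/2, -55/16, -219/64]  R=[-109/32, -27/8, -13/4, -3, -2, -1, 0]  → -437/128
v_12 [RRRRBBRRBRBB]  L=[-4, -7/2, -55/16, -219/64, -437/128]  R=[-109/32, -27/8, -13/4, -3, -2, -1, 0]  → -873/256

-873/256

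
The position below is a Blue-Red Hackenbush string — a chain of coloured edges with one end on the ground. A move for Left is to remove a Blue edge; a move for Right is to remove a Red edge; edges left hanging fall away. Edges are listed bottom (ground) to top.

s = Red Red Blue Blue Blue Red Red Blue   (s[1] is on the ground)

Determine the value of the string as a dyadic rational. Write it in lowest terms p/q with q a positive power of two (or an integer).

-77/64

G_1 [R]  L=[—]  R=[0]  ⇒ -1
G_2 [RR]  L=[—]  R=[-1, 0]  ⇒ -2
G_3 [RRB]  L=[-2]  R=[-1, 0]  ⇒ -3/2
G_4 [RRBB]  L=[-2, -3/2]  R=[-1, 0]  ⇒ -5/4
G_5 [RRBBB]  L=[-2, -3/2, -5/4]  R=[-1, 0]  ⇒ -9/8
G_6 [RRBBBR]  L=[-2, -3/2, -5/4]  R=[-9/8, -1, 0]  ⇒ -19/16
G_7 [RRBBBRR]  L=[-2, -3/2, -5/4]  R=[-19/16, -9/8, -1, 0]  ⇒ -39/32
G_8 [RRBBBRRB]  L=[-2, -3/2, -5/4, -39/32]  R=[-19/16, -9/8, -1, 0]  ⇒ -77/64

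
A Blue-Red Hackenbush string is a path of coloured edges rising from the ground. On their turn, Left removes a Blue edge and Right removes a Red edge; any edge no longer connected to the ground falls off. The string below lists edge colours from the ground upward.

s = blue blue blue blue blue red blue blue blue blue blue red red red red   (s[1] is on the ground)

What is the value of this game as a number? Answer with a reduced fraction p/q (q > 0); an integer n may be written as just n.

value(b) = { 0 | none } -> 1
value(bb) = { 0 1 | none } -> 2
value(bbb) = { 0 1 2 | none } -> 3
value(bbbb) = { 0 1 2 3 | none } -> 4
value(bbbbb) = { 0 1 2 3 4 | none } -> 5
value(bbbbbr) = { 0 1 2 3 4 | 5 } -> 9/2
value(bbbbbrb) = { 0 1 2 3 4 9/2 | 5 } -> 19/4
value(bbbbbrbb) = { 0 1 2 3 4 9/2 19/4 | 5 } -> 39/8
value(bbbbbrbbb) = { 0 1 2 3 4 9/2 19/4 39/8 | 5 } -> 79/16
value(bbbbbrbbbb) = { 0 1 2 3 4 9/2 19/4 39/8 79/16 | 5 } -> 159/32
value(bbbbbrbbbbb) = { 0 1 2 3 4 9/2 19/4 39/8 79/16 159/32 | 5 } -> 319/64
value(bbbbbrbbbbbr) = { 0 1 2 3 4 9/2 19/4 39/8 79/16 159/32 | 319/64 5 } -> 637/128
value(bbbbbrbbbbbrr) = { 0 1 2 3 4 9/2 19/4 39/8 79/16 159/32 | 637/128 319/64 5 } -> 1273/256
value(bbbbbrbbbbbrrr) = { 0 1 2 3 4 9/2 19/4 39/8 79/16 159/32 | 1273/256 637/128 319/64 5 } -> 2545/512
value(bbbbbrbbbbbrrrr) = { 0 1 2 3 4 9/2 19/4 39/8 79/16 159/32 | 2545/512 1273/256 637/128 319/64 5 } -> 5089/1024

5089/1024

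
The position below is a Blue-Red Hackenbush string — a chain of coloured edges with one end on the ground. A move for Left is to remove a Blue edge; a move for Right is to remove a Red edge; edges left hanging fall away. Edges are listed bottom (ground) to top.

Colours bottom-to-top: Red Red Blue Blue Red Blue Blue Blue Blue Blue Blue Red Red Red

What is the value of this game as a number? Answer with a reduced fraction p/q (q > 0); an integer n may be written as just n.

v_1 [R]  L=[·]  R=[0]  ⇒ -1
v_2 [RR]  L=[·]  R=[-1, 0]  ⇒ -2
v_3 [RRB]  L=[-2]  R=[-1, 0]  ⇒ -3/2
v_4 [RRBB]  L=[-2, -3/2]  R=[-1, 0]  ⇒ -5/4
v_5 [RRBBR]  L=[-2, -3/2]  R=[-5/4, -1, 0]  ⇒ -11/8
v_6 [RRBBRB]  L=[-2, -3/2, -11/8]  R=[-5/4, -1, 0]  ⇒ -21/16
v_7 [RRBBRBB]  L=[-2, -3/2, -11/8, -21/16]  R=[-5/4, -1, 0]  ⇒ -41/32
v_8 [RRBBRBBB]  L=[-2, -3/2, -11/8, -21/16, -41/32]  R=[-5/4, -1, 0]  ⇒ -81/64
v_9 [RRBBRBBBB]  L=[-2, -3/2, -11/8, -21/16, -41/32, -81/64]  R=[-5/4, -1, 0]  ⇒ -161/128
v_10 [RRBBRBBBBB]  L=[-2, -3/2, -11/8, -21/16, -41/32, -81/64, -161/128]  R=[-5/4, -1, 0]  ⇒ -321/256
v_11 [RRBBRBBBBBB]  L=[-2, -3/2, -11/8, -21/16, -41/32, -81/64, -161/128, -321/256]  R=[-5/4, -1, 0]  ⇒ -641/512
v_12 [RRBBRBBBBBBR]  L=[-2, -3/2, -11/8, -21/16, -41/32, -81/64, -161/128, -321/256]  R=[-641/512, -5/4, -1, 0]  ⇒ -1283/1024
v_13 [RRBBRBBBBBBRR]  L=[-2, -3/2, -11/8, -21/16, -41/32, -81/64, -161/128, -321/256]  R=[-1283/1024, -641/512, -5/4, -1, 0]  ⇒ -2567/2048
v_14 [RRBBRBBBBBBRRR]  L=[-2, -3/2, -11/8, -21/16, -41/32, -81/64, -161/128, -321/256]  R=[-2567/2048, -1283/1024, -641/512, -5/4, -1, 0]  ⇒ -5135/4096

-5135/4096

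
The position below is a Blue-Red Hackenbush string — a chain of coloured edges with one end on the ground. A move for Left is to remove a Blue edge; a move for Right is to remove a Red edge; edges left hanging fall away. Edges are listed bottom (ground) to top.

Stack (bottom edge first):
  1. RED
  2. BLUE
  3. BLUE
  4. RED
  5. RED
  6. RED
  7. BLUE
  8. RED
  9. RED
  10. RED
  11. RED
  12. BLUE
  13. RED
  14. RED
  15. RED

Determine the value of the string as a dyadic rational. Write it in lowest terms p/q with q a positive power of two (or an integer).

Recurse on prefixes of the 15-edge string RED BLUE BLUE RED RED RED BLUE RED RED RED RED BLUE RED RED RED:
edge 1 of 15 (RED): {  | 0 } gives -1
edge 2 of 15 (BLUE): { -1 | 0 } gives -1/2
edge 3 of 15 (BLUE): { -1 -1/2 | 0 } gives -1/4
edge 4 of 15 (RED): { -1 -1/2 | -1/4 0 } gives -3/8
edge 5 of 15 (RED): { -1 -1/2 | -3/8 -1/4 0 } gives -7/16
edge 6 of 15 (RED): { -1 -1/2 | -7/16 -3/8 -1/4 0 } gives -15/32
edge 7 of 15 (BLUE): { -1 -1/2 -15/32 | -7/16 -3/8 -1/4 0 } gives -29/64
edge 8 of 15 (RED): { -1 -1/2 -15/32 | -29/64 -7/16 -3/8 -1/4 0 } gives -59/128
edge 9 of 15 (RED): { -1 -1/2 -15/32 | -59/128 -29/64 -7/16 -3/8 -1/4 0 } gives -119/256
edge 10 of 15 (RED): { -1 -1/2 -15/32 | -119/256 -59/128 -29/64 -7/16 -3/8 -1/4 0 } gives -239/512
edge 11 of 15 (RED): { -1 -1/2 -15/32 | -239/512 -119/256 -59/128 -29/64 -7/16 -3/8 -1/4 0 } gives -479/1024
edge 12 of 15 (BLUE): { -1 -1/2 -15/32 -479/1024 | -239/512 -119/256 -59/128 -29/64 -7/16 -3/8 -1/4 0 } gives -957/2048
edge 13 of 15 (RED): { -1 -1/2 -15/32 -479/1024 | -957/2048 -239/512 -119/256 -59/128 -29/64 -7/16 -3/8 -1/4 0 } gives -1915/4096
edge 14 of 15 (RED): { -1 -1/2 -15/32 -479/1024 | -1915/4096 -957/2048 -239/512 -119/256 -59/128 -29/64 -7/16 -3/8 -1/4 0 } gives -3831/8192
edge 15 of 15 (RED): { -1 -1/2 -15/32 -479/1024 | -3831/8192 -1915/4096 -957/2048 -239/512 -119/256 -59/128 -29/64 -7/16 -3/8 -1/4 0 } gives -7663/16384

-7663/16384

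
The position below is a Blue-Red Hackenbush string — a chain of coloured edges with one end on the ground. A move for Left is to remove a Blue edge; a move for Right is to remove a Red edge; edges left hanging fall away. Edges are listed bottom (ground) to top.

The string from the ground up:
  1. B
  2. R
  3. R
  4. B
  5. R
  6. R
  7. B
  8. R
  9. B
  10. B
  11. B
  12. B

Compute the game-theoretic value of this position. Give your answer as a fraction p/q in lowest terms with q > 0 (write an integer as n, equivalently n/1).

607/2048

value(B) = { 0 | — } — 1
value(BR) = { 0 | 1 } — 1/2
value(BRR) = { 0 | 1/2,1 } — 1/4
value(BRRB) = { 0,1/4 | 1/2,1 } — 3/8
value(BRRBR) = { 0,1/4 | 3/8,1/2,1 } — 5/16
value(BRRBRR) = { 0,1/4 | 5/16,3/8,1/2,1 } — 9/32
value(BRRBRRB) = { 0,1/4,9/32 | 5/16,3/8,1/2,1 } — 19/64
value(BRRBRRBR) = { 0,1/4,9/32 | 19/64,5/16,3/8,1/2,1 } — 37/128
value(BRRBRRBRB) = { 0,1/4,9/32,37/128 | 19/64,5/16,3/8,1/2,1 } — 75/256
value(BRRBRRBRBB) = { 0,1/4,9/32,37/128,75/256 | 19/64,5/16,3/8,1/2,1 } — 151/512
value(BRRBRRBRBBB) = { 0,1/4,9/32,37/128,75/256,151/512 | 19/64,5/16,3/8,1/2,1 } — 303/1024
value(BRRBRRBRBBBB) = { 0,1/4,9/32,37/128,75/256,151/512,303/1024 | 19/64,5/16,3/8,1/2,1 } — 607/2048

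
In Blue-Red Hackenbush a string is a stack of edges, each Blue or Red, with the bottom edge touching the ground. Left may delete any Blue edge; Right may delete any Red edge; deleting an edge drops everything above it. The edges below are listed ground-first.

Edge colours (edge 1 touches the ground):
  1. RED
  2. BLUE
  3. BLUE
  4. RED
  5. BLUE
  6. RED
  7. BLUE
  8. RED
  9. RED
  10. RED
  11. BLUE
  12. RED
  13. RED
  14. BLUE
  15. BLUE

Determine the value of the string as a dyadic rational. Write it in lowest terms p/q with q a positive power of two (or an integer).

step 1: add RED to get R; options L={  } R={ 0 } so -1
step 2: add BLUE to get RB; options L={ -1 } R={ 0 } so -1/2
step 3: add BLUE to get RBB; options L={ -1, -1/2 } R={ 0 } so -1/4
step 4: add RED to get RBBR; options L={ -1, -1/2 } R={ -1/4, 0 } so -3/8
step 5: add BLUE to get RBBRB; options L={ -1, -1/2, -3/8 } R={ -1/4, 0 } so -5/16
step 6: add RED to get RBBRBR; options L={ -1, -1/2, -3/8 } R={ -5/16, -1/4, 0 } so -11/32
step 7: add BLUE to get RBBRBRB; options L={ -1, -1/2, -3/8, -11/32 } R={ -5/16, -1/4, 0 } so -21/64
step 8: add RED to get RBBRBRBR; options L={ -1, -1/2, -3/8, -11/32 } R={ -21/64, -5/16, -1/4, 0 } so -43/128
step 9: add RED to get RBBRBRBRR; options L={ -1, -1/2, -3/8, -11/32 } R={ -43/128, -21/64, -5/16, -1/4, 0 } so -87/256
step 10: add RED to get RBBRBRBRRR; options L={ -1, -1/2, -3/8, -11/32 } R={ -87/256, -43/128, -21/64, -5/16, -1/4, 0 } so -175/512
step 11: add BLUE to get RBBRBRBRRRB; options L={ -1, -1/2, -3/8, -11/32, -175/512 } R={ -87/256, -43/128, -21/64, -5/16, -1/4, 0 } so -349/1024
step 12: add RED to get RBBRBRBRRRBR; options L={ -1, -1/2, -3/8, -11/32, -175/512 } R={ -349/1024, -87/256, -43/128, -21/64, -5/16, -1/4, 0 } so -699/2048
step 13: add RED to get RBBRBRBRRRBRR; options L={ -1, -1/2, -3/8, -11/32, -175/512 } R={ -699/2048, -349/1024, -87/256, -43/128, -21/64, -5/16, -1/4, 0 } so -1399/4096
step 14: add BLUE to get RBBRBRBRRRBRRB; options L={ -1, -1/2, -3/8, -11/32, -175/512, -1399/4096 } R={ -699/2048, -349/1024, -87/256, -43/128, -21/64, -5/16, -1/4, 0 } so -2797/8192
step 15: add BLUE to get RBBRBRBRRRBRRBB; options L={ -1, -1/2, -3/8, -11/32, -175/512, -1399/4096, -2797/8192 } R={ -699/2048, -349/1024, -87/256, -43/128, -21/64, -5/16, -1/4, 0 } so -5593/16384

-5593/16384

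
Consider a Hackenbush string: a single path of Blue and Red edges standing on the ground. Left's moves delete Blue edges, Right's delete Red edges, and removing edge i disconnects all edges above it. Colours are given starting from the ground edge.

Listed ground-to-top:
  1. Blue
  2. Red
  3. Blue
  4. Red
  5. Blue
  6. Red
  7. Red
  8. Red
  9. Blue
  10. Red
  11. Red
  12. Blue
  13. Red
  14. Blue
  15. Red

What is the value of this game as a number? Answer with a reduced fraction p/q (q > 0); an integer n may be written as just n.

step 1: add Blue to get B; options L={ 0 } R={  } ⇒ 1
step 2: add Red to get BR; options L={ 0 } R={ 1 } ⇒ 1/2
step 3: add Blue to get BRB; options L={ 0,1/2 } R={ 1 } ⇒ 3/4
step 4: add Red to get BRBR; options L={ 0,1/2 } R={ 3/4,1 } ⇒ 5/8
step 5: add Blue to get BRBRB; options L={ 0,1/2,5/8 } R={ 3/4,1 } ⇒ 11/16
step 6: add Red to get BRBRBR; options L={ 0,1/2,5/8 } R={ 11/16,3/4,1 } ⇒ 21/32
step 7: add Red to get BRBRBRR; options L={ 0,1/2,5/8 } R={ 21/32,11/16,3/4,1 } ⇒ 41/64
step 8: add Red to get BRBRBRRR; options L={ 0,1/2,5/8 } R={ 41/64,21/32,11/16,3/4,1 } ⇒ 81/128
step 9: add Blue to get BRBRBRRRB; options L={ 0,1/2,5/8,81/128 } R={ 41/64,21/32,11/16,3/4,1 } ⇒ 163/256
step 10: add Red to get BRBRBRRRBR; options L={ 0,1/2,5/8,81/128 } R={ 163/256,41/64,21/32,11/16,3/4,1 } ⇒ 325/512
step 11: add Red to get BRBRBRRRBRR; options L={ 0,1/2,5/8,81/128 } R={ 325/512,163/256,41/64,21/32,11/16,3/4,1 } ⇒ 649/1024
step 12: add Blue to get BRBRBRRRBRRB; options L={ 0,1/2,5/8,81/128,649/1024 } R={ 325/512,163/256,41/64,21/32,11/16,3/4,1 } ⇒ 1299/2048
step 13: add Red to get BRBRBRRRBRRBR; options L={ 0,1/2,5/8,81/128,649/1024 } R={ 1299/2048,325/512,163/256,41/64,21/32,11/16,3/4,1 } ⇒ 2597/4096
step 14: add Blue to get BRBRBRRRBRRBRB; options L={ 0,1/2,5/8,81/128,649/1024,2597/4096 } R={ 1299/2048,325/512,163/256,41/64,21/32,11/16,3/4,1 } ⇒ 5195/8192
step 15: add Red to get BRBRBRRRBRRBRBR; options L={ 0,1/2,5/8,81/128,649/1024,2597/4096 } R={ 5195/8192,1299/2048,325/512,163/256,41/64,21/32,11/16,3/4,1 } ⇒ 10389/16384

10389/16384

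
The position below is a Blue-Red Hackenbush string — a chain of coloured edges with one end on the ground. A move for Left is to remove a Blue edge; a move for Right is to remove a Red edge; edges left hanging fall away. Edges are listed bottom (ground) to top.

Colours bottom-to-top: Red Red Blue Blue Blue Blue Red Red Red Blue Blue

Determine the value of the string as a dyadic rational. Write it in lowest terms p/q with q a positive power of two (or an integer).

G(R) = {  | 0 } gives -1
G(RR) = {  | -1,0 } gives -2
G(RRB) = { -2 | -1,0 } gives -3/2
G(RRBB) = { -2,-3/2 | -1,0 } gives -5/4
G(RRBBB) = { -2,-3/2,-5/4 | -1,0 } gives -9/8
G(RRBBBB) = { -2,-3/2,-5/4,-9/8 | -1,0 } gives -17/16
G(RRBBBBR) = { -2,-3/2,-5/4,-9/8 | -17/16,-1,0 } gives -35/32
G(RRBBBBRR) = { -2,-3/2,-5/4,-9/8 | -35/32,-17/16,-1,0 } gives -71/64
G(RRBBBBRRR) = { -2,-3/2,-5/4,-9/8 | -71/64,-35/32,-17/16,-1,0 } gives -143/128
G(RRBBBBRRRB) = { -2,-3/2,-5/4,-9/8,-143/128 | -71/64,-35/32,-17/16,-1,0 } gives -285/256
G(RRBBBBRRRBB) = { -2,-3/2,-5/4,-9/8,-143/128,-285/256 | -71/64,-35/32,-17/16,-1,0 } gives -569/512

-569/512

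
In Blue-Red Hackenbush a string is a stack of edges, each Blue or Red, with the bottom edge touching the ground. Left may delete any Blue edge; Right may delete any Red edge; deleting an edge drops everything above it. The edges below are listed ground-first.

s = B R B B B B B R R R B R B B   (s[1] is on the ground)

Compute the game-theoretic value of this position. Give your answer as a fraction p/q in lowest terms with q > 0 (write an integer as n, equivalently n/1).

7959/8192

1 of 14 · B · max L 0 · min R +∞ ⇒ 1
2 of 14 · BR · max L 0 · min R 1 ⇒ 1/2
3 of 14 · BRB · max L 1/2 · min R 1 ⇒ 3/4
4 of 14 · BRBB · max L 3/4 · min R 1 ⇒ 7/8
5 of 14 · BRBBB · max L 7/8 · min R 1 ⇒ 15/16
6 of 14 · BRBBBB · max L 15/16 · min R 1 ⇒ 31/32
7 of 14 · BRBBBBB · max L 31/32 · min R 1 ⇒ 63/64
8 of 14 · BRBBBBBR · max L 31/32 · min R 63/64 ⇒ 125/128
9 of 14 · BRBBBBBRR · max L 31/32 · min R 125/128 ⇒ 249/256
10 of 14 · BRBBBBBRRR · max L 31/32 · min R 249/256 ⇒ 497/512
11 of 14 · BRBBBBBRRRB · max L 497/512 · min R 249/256 ⇒ 995/1024
12 of 14 · BRBBBBBRRRBR · max L 497/512 · min R 995/1024 ⇒ 1989/2048
13 of 14 · BRBBBBBRRRBRB · max L 1989/2048 · min R 995/1024 ⇒ 3979/4096
14 of 14 · BRBBBBBRRRBRBB · max L 3979/4096 · min R 995/1024 ⇒ 7959/8192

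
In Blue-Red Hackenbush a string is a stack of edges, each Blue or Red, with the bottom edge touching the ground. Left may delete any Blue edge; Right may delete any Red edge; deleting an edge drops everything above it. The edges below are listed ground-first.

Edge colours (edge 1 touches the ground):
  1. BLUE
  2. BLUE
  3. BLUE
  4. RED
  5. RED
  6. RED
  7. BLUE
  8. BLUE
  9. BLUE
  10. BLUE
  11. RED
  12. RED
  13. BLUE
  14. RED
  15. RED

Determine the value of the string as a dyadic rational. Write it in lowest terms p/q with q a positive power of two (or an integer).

9161/4096

B: Left { 0 }, Right { none } gives simplest 1
BB: Left { 0; 1 }, Right { none } gives simplest 2
BBB: Left { 0; 1; 2 }, Right { none } gives simplest 3
BBBR: Left { 0; 1; 2 }, Right { 3 } gives simplest 5/2
BBBRR: Left { 0; 1; 2 }, Right { 5/2; 3 } gives simplest 9/4
BBBRRR: Left { 0; 1; 2 }, Right { 9/4; 5/2; 3 } gives simplest 17/8
BBBRRRB: Left { 0; 1; 2; 17/8 }, Right { 9/4; 5/2; 3 } gives simplest 35/16
BBBRRRBB: Left { 0; 1; 2; 17/8; 35/16 }, Right { 9/4; 5/2; 3 } gives simplest 71/32
BBBRRRBBB: Left { 0; 1; 2; 17/8; 35/16; 71/32 }, Right { 9/4; 5/2; 3 } gives simplest 143/64
BBBRRRBBBB: Left { 0; 1; 2; 17/8; 35/16; 71/32; 143/64 }, Right { 9/4; 5/2; 3 } gives simplest 287/128
BBBRRRBBBBR: Left { 0; 1; 2; 17/8; 35/16; 71/32; 143/64 }, Right { 287/128; 9/4; 5/2; 3 } gives simplest 573/256
BBBRRRBBBBRR: Left { 0; 1; 2; 17/8; 35/16; 71/32; 143/64 }, Right { 573/256; 287/128; 9/4; 5/2; 3 } gives simplest 1145/512
BBBRRRBBBBRRB: Left { 0; 1; 2; 17/8; 35/16; 71/32; 143/64; 1145/512 }, Right { 573/256; 287/128; 9/4; 5/2; 3 } gives simplest 2291/1024
BBBRRRBBBBRRBR: Left { 0; 1; 2; 17/8; 35/16; 71/32; 143/64; 1145/512 }, Right { 2291/1024; 573/256; 287/128; 9/4; 5/2; 3 } gives simplest 4581/2048
BBBRRRBBBBRRBRR: Left { 0; 1; 2; 17/8; 35/16; 71/32; 143/64; 1145/512 }, Right { 4581/2048; 2291/1024; 573/256; 287/128; 9/4; 5/2; 3 } gives simplest 9161/4096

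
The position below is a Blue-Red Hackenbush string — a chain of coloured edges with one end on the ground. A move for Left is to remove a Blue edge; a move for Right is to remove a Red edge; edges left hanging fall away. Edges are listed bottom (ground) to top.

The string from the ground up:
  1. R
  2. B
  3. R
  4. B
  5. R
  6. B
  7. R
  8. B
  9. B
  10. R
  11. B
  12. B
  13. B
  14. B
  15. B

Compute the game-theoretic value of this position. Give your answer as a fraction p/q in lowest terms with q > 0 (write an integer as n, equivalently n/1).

Prefix values for R B R B R B R B B R B B B B B via {L|R} + simplicity:
step 1: add R to get R; options L={ none } R={ 0 } => -1
step 2: add B to get RB; options L={ -1 } R={ 0 } => -1/2
step 3: add R to get RBR; options L={ -1 } R={ -1/2; 0 } => -3/4
step 4: add B to get RBRB; options L={ -1; -3/4 } R={ -1/2; 0 } => -5/8
step 5: add R to get RBRBR; options L={ -1; -3/4 } R={ -5/8; -1/2; 0 } => -11/16
step 6: add B to get RBRBRB; options L={ -1; -3/4; -11/16 } R={ -5/8; -1/2; 0 } => -21/32
step 7: add R to get RBRBRBR; options L={ -1; -3/4; -11/16 } R={ -21/32; -5/8; -1/2; 0 } => -43/64
step 8: add B to get RBRBRBRB; options L={ -1; -3/4; -11/16; -43/64 } R={ -21/32; -5/8; -1/2; 0 } => -85/128
step 9: add B to get RBRBRBRBB; options L={ -1; -3/4; -11/16; -43/64; -85/128 } R={ -21/32; -5/8; -1/2; 0 } => -169/256
step 10: add R to get RBRBRBRBBR; options L={ -1; -3/4; -11/16; -43/64; -85/128 } R={ -169/256; -21/32; -5/8; -1/2; 0 } => -339/512
step 11: add B to get RBRBRBRBBRB; options L={ -1; -3/4; -11/16; -43/64; -85/128; -339/512 } R={ -169/256; -21/32; -5/8; -1/2; 0 } => -677/1024
step 12: add B to get RBRBRBRBBRBB; options L={ -1; -3/4; -11/16; -43/64; -85/128; -339/512; -677/1024 } R={ -169/256; -21/32; -5/8; -1/2; 0 } => -1353/2048
step 13: add B to get RBRBRBRBBRBBB; options L={ -1; -3/4; -11/16; -43/64; -85/128; -339/512; -677/1024; -1353/2048 } R={ -169/256; -21/32; -5/8; -1/2; 0 } => -2705/4096
step 14: add B to get RBRBRBRBBRBBBB; options L={ -1; -3/4; -11/16; -43/64; -85/128; -339/512; -677/1024; -1353/2048; -2705/4096 } R={ -169/256; -21/32; -5/8; -1/2; 0 } => -5409/8192
step 15: add B to get RBRBRBRBBRBBBBB; options L={ -1; -3/4; -11/16; -43/64; -85/128; -339/512; -677/1024; -1353/2048; -2705/4096; -5409/8192 } R={ -169/256; -21/32; -5/8; -1/2; 0 } => -10817/16384

-10817/16384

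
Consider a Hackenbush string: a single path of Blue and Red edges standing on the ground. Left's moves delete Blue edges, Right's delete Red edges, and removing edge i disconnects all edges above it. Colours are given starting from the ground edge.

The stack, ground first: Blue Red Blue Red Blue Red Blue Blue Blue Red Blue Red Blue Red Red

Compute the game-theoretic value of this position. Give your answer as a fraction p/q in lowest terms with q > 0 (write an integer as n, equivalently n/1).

11177/16384

Prefix values for Blue Red Blue Red Blue Red Blue Blue Blue Red Blue Red Blue Red Red via {L|R} + simplicity:
B: Left { 0 }, Right { ∅ } = simplest 1
BR: Left { 0 }, Right { 1 } = simplest 1/2
BRB: Left { 0; 1/2 }, Right { 1 } = simplest 3/4
BRBR: Left { 0; 1/2 }, Right { 3/4; 1 } = simplest 5/8
BRBRB: Left { 0; 1/2; 5/8 }, Right { 3/4; 1 } = simplest 11/16
BRBRBR: Left { 0; 1/2; 5/8 }, Right { 11/16; 3/4; 1 } = simplest 21/32
BRBRBRB: Left { 0; 1/2; 5/8; 21/32 }, Right { 11/16; 3/4; 1 } = simplest 43/64
BRBRBRBB: Left { 0; 1/2; 5/8; 21/32; 43/64 }, Right { 11/16; 3/4; 1 } = simplest 87/128
BRBRBRBBB: Left { 0; 1/2; 5/8; 21/32; 43/64; 87/128 }, Right { 11/16; 3/4; 1 } = simplest 175/256
BRBRBRBBBR: Left { 0; 1/2; 5/8; 21/32; 43/64; 87/128 }, Right { 175/256; 11/16; 3/4; 1 } = simplest 349/512
BRBRBRBBBRB: Left { 0; 1/2; 5/8; 21/32; 43/64; 87/128; 349/512 }, Right { 175/256; 11/16; 3/4; 1 } = simplest 699/1024
BRBRBRBBBRBR: Left { 0; 1/2; 5/8; 21/32; 43/64; 87/128; 349/512 }, Right { 699/1024; 175/256; 11/16; 3/4; 1 } = simplest 1397/2048
BRBRBRBBBRBRB: Left { 0; 1/2; 5/8; 21/32; 43/64; 87/128; 349/512; 1397/2048 }, Right { 699/1024; 175/256; 11/16; 3/4; 1 } = simplest 2795/4096
BRBRBRBBBRBRBR: Left { 0; 1/2; 5/8; 21/32; 43/64; 87/128; 349/512; 1397/2048 }, Right { 2795/4096; 699/1024; 175/256; 11/16; 3/4; 1 } = simplest 5589/8192
BRBRBRBBBRBRBRR: Left { 0; 1/2; 5/8; 21/32; 43/64; 87/128; 349/512; 1397/2048 }, Right { 5589/8192; 2795/4096; 699/1024; 175/256; 11/16; 3/4; 1 } = simplest 11177/16384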